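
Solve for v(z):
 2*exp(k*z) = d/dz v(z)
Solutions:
 v(z) = C1 + 2*exp(k*z)/k


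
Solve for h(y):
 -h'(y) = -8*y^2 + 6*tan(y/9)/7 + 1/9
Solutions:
 h(y) = C1 + 8*y^3/3 - y/9 + 54*log(cos(y/9))/7


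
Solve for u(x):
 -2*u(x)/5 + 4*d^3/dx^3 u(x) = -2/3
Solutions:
 u(x) = C3*exp(10^(2/3)*x/10) + (C1*sin(10^(2/3)*sqrt(3)*x/20) + C2*cos(10^(2/3)*sqrt(3)*x/20))*exp(-10^(2/3)*x/20) + 5/3


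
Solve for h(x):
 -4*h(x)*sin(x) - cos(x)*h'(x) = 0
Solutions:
 h(x) = C1*cos(x)^4


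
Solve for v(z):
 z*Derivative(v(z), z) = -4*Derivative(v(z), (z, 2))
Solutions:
 v(z) = C1 + C2*erf(sqrt(2)*z/4)


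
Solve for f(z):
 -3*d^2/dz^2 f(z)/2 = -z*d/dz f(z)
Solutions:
 f(z) = C1 + C2*erfi(sqrt(3)*z/3)


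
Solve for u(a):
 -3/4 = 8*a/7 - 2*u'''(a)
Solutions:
 u(a) = C1 + C2*a + C3*a^2 + a^4/42 + a^3/16


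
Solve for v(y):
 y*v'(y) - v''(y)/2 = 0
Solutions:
 v(y) = C1 + C2*erfi(y)


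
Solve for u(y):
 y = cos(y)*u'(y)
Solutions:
 u(y) = C1 + Integral(y/cos(y), y)


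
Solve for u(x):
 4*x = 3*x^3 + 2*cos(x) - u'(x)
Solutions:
 u(x) = C1 + 3*x^4/4 - 2*x^2 + 2*sin(x)


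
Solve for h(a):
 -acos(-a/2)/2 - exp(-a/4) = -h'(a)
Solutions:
 h(a) = C1 + a*acos(-a/2)/2 + sqrt(4 - a^2)/2 - 4*exp(-a/4)


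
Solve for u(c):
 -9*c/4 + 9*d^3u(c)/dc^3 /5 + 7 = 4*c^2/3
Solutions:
 u(c) = C1 + C2*c + C3*c^2 + c^5/81 + 5*c^4/96 - 35*c^3/54


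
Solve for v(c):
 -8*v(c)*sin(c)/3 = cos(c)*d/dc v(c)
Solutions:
 v(c) = C1*cos(c)^(8/3)


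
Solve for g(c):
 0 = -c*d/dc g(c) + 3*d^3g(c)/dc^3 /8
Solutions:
 g(c) = C1 + Integral(C2*airyai(2*3^(2/3)*c/3) + C3*airybi(2*3^(2/3)*c/3), c)


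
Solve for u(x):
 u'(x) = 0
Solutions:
 u(x) = C1


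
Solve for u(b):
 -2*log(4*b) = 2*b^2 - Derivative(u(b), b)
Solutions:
 u(b) = C1 + 2*b^3/3 + 2*b*log(b) - 2*b + b*log(16)


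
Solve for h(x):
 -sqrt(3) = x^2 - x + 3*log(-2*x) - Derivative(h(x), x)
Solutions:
 h(x) = C1 + x^3/3 - x^2/2 + 3*x*log(-x) + x*(-3 + sqrt(3) + 3*log(2))


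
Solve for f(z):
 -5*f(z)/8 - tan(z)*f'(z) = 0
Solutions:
 f(z) = C1/sin(z)^(5/8)


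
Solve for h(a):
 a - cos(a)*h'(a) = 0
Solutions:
 h(a) = C1 + Integral(a/cos(a), a)


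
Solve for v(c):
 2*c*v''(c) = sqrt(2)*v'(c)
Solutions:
 v(c) = C1 + C2*c^(sqrt(2)/2 + 1)


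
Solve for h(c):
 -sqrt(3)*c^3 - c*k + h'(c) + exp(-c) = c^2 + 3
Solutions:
 h(c) = C1 + sqrt(3)*c^4/4 + c^3/3 + c^2*k/2 + 3*c + exp(-c)


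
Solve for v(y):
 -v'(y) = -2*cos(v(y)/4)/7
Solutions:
 -2*y/7 - 2*log(sin(v(y)/4) - 1) + 2*log(sin(v(y)/4) + 1) = C1


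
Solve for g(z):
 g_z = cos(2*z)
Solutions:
 g(z) = C1 + sin(2*z)/2


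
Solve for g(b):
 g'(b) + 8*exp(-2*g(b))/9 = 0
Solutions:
 g(b) = log(-sqrt(C1 - 16*b)) - log(3)
 g(b) = log(C1 - 16*b)/2 - log(3)


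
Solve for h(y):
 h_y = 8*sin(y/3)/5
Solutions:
 h(y) = C1 - 24*cos(y/3)/5


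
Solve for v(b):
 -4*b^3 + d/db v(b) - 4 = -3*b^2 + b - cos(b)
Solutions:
 v(b) = C1 + b^4 - b^3 + b^2/2 + 4*b - sin(b)


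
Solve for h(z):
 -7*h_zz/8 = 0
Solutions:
 h(z) = C1 + C2*z


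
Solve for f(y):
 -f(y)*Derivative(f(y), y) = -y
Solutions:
 f(y) = -sqrt(C1 + y^2)
 f(y) = sqrt(C1 + y^2)


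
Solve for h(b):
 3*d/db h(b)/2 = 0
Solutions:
 h(b) = C1


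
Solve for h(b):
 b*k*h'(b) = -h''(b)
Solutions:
 h(b) = Piecewise((-sqrt(2)*sqrt(pi)*C1*erf(sqrt(2)*b*sqrt(k)/2)/(2*sqrt(k)) - C2, (k > 0) | (k < 0)), (-C1*b - C2, True))


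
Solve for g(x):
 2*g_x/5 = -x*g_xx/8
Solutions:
 g(x) = C1 + C2/x^(11/5)


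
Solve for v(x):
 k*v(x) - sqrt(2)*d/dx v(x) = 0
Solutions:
 v(x) = C1*exp(sqrt(2)*k*x/2)


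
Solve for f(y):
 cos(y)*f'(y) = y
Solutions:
 f(y) = C1 + Integral(y/cos(y), y)


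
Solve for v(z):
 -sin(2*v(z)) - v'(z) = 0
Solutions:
 v(z) = pi - acos((-C1 - exp(4*z))/(C1 - exp(4*z)))/2
 v(z) = acos((-C1 - exp(4*z))/(C1 - exp(4*z)))/2


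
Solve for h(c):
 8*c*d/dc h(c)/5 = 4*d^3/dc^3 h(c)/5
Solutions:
 h(c) = C1 + Integral(C2*airyai(2^(1/3)*c) + C3*airybi(2^(1/3)*c), c)


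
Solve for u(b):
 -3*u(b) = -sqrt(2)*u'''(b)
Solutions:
 u(b) = C3*exp(2^(5/6)*3^(1/3)*b/2) + (C1*sin(6^(5/6)*b/4) + C2*cos(6^(5/6)*b/4))*exp(-2^(5/6)*3^(1/3)*b/4)


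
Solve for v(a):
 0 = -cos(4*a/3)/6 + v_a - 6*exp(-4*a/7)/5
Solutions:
 v(a) = C1 + sin(4*a/3)/8 - 21*exp(-4*a/7)/10


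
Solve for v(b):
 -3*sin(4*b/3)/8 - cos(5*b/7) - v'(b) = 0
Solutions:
 v(b) = C1 - 7*sin(5*b/7)/5 + 9*cos(4*b/3)/32


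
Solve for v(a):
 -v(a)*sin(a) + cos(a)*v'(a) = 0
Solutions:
 v(a) = C1/cos(a)


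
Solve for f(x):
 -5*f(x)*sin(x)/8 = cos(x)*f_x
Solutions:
 f(x) = C1*cos(x)^(5/8)


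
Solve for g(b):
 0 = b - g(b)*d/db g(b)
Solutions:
 g(b) = -sqrt(C1 + b^2)
 g(b) = sqrt(C1 + b^2)


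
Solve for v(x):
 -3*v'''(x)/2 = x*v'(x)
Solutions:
 v(x) = C1 + Integral(C2*airyai(-2^(1/3)*3^(2/3)*x/3) + C3*airybi(-2^(1/3)*3^(2/3)*x/3), x)


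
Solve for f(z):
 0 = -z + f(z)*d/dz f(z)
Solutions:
 f(z) = -sqrt(C1 + z^2)
 f(z) = sqrt(C1 + z^2)


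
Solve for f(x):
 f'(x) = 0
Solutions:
 f(x) = C1


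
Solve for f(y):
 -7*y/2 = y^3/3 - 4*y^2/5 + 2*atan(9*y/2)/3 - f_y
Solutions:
 f(y) = C1 + y^4/12 - 4*y^3/15 + 7*y^2/4 + 2*y*atan(9*y/2)/3 - 2*log(81*y^2 + 4)/27


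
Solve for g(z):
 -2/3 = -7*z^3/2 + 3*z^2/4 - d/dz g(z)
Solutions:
 g(z) = C1 - 7*z^4/8 + z^3/4 + 2*z/3


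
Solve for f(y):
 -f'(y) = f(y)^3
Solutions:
 f(y) = -sqrt(2)*sqrt(-1/(C1 - y))/2
 f(y) = sqrt(2)*sqrt(-1/(C1 - y))/2


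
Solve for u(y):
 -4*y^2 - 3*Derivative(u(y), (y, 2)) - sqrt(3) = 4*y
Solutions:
 u(y) = C1 + C2*y - y^4/9 - 2*y^3/9 - sqrt(3)*y^2/6


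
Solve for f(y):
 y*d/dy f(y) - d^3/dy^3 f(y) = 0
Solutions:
 f(y) = C1 + Integral(C2*airyai(y) + C3*airybi(y), y)


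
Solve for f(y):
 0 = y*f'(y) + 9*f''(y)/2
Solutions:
 f(y) = C1 + C2*erf(y/3)


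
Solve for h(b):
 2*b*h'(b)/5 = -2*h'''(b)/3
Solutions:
 h(b) = C1 + Integral(C2*airyai(-3^(1/3)*5^(2/3)*b/5) + C3*airybi(-3^(1/3)*5^(2/3)*b/5), b)


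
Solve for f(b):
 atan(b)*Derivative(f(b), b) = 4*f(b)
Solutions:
 f(b) = C1*exp(4*Integral(1/atan(b), b))


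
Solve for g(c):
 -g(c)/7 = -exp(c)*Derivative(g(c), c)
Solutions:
 g(c) = C1*exp(-exp(-c)/7)


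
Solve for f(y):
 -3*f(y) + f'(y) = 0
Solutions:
 f(y) = C1*exp(3*y)


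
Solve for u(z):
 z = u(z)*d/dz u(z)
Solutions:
 u(z) = -sqrt(C1 + z^2)
 u(z) = sqrt(C1 + z^2)


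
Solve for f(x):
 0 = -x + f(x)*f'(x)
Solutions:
 f(x) = -sqrt(C1 + x^2)
 f(x) = sqrt(C1 + x^2)


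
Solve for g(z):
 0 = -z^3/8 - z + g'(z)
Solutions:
 g(z) = C1 + z^4/32 + z^2/2


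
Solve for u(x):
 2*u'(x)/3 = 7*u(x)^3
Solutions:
 u(x) = -sqrt(-1/(C1 + 21*x))
 u(x) = sqrt(-1/(C1 + 21*x))


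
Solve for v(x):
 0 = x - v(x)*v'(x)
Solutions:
 v(x) = -sqrt(C1 + x^2)
 v(x) = sqrt(C1 + x^2)


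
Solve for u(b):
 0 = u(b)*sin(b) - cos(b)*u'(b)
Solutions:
 u(b) = C1/cos(b)


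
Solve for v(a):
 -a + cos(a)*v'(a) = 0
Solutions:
 v(a) = C1 + Integral(a/cos(a), a)


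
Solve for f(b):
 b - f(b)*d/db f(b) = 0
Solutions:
 f(b) = -sqrt(C1 + b^2)
 f(b) = sqrt(C1 + b^2)


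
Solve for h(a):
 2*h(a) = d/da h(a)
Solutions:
 h(a) = C1*exp(2*a)


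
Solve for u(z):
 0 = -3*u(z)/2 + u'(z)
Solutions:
 u(z) = C1*exp(3*z/2)


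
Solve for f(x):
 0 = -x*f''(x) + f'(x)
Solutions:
 f(x) = C1 + C2*x^2


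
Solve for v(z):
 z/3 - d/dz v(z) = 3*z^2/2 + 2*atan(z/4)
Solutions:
 v(z) = C1 - z^3/2 + z^2/6 - 2*z*atan(z/4) + 4*log(z^2 + 16)


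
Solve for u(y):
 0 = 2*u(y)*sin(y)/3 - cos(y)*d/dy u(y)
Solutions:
 u(y) = C1/cos(y)^(2/3)


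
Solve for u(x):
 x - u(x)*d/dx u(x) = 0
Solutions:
 u(x) = -sqrt(C1 + x^2)
 u(x) = sqrt(C1 + x^2)


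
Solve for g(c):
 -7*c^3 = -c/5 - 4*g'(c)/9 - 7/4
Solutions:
 g(c) = C1 + 63*c^4/16 - 9*c^2/40 - 63*c/16


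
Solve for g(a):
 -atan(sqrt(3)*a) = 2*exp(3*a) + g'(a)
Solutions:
 g(a) = C1 - a*atan(sqrt(3)*a) - 2*exp(3*a)/3 + sqrt(3)*log(3*a^2 + 1)/6


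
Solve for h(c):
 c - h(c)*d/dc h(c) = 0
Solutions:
 h(c) = -sqrt(C1 + c^2)
 h(c) = sqrt(C1 + c^2)


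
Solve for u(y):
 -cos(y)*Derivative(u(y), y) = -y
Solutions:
 u(y) = C1 + Integral(y/cos(y), y)


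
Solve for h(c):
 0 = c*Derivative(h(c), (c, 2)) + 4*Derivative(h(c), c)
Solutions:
 h(c) = C1 + C2/c^3


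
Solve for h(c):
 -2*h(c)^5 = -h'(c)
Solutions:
 h(c) = -(-1/(C1 + 8*c))^(1/4)
 h(c) = (-1/(C1 + 8*c))^(1/4)
 h(c) = -I*(-1/(C1 + 8*c))^(1/4)
 h(c) = I*(-1/(C1 + 8*c))^(1/4)


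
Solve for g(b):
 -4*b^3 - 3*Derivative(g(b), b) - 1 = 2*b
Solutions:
 g(b) = C1 - b^4/3 - b^2/3 - b/3


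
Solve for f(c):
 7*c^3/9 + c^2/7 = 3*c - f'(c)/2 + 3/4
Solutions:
 f(c) = C1 - 7*c^4/18 - 2*c^3/21 + 3*c^2 + 3*c/2


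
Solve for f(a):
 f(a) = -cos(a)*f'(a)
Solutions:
 f(a) = C1*sqrt(sin(a) - 1)/sqrt(sin(a) + 1)


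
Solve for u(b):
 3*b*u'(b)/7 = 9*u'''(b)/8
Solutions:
 u(b) = C1 + Integral(C2*airyai(2*21^(2/3)*b/21) + C3*airybi(2*21^(2/3)*b/21), b)


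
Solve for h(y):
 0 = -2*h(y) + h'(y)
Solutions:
 h(y) = C1*exp(2*y)


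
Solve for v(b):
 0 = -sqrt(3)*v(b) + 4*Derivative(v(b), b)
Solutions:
 v(b) = C1*exp(sqrt(3)*b/4)


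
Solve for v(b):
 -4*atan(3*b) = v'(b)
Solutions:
 v(b) = C1 - 4*b*atan(3*b) + 2*log(9*b^2 + 1)/3


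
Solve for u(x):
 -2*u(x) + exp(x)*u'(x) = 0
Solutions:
 u(x) = C1*exp(-2*exp(-x))


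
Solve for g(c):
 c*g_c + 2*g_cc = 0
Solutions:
 g(c) = C1 + C2*erf(c/2)


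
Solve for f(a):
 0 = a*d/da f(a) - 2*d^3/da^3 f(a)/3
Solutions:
 f(a) = C1 + Integral(C2*airyai(2^(2/3)*3^(1/3)*a/2) + C3*airybi(2^(2/3)*3^(1/3)*a/2), a)


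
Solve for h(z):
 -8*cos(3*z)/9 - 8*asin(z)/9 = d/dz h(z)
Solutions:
 h(z) = C1 - 8*z*asin(z)/9 - 8*sqrt(1 - z^2)/9 - 8*sin(3*z)/27


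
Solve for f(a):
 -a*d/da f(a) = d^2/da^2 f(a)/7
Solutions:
 f(a) = C1 + C2*erf(sqrt(14)*a/2)


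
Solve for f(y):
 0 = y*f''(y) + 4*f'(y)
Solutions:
 f(y) = C1 + C2/y^3


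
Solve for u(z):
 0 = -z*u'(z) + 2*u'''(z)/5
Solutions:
 u(z) = C1 + Integral(C2*airyai(2^(2/3)*5^(1/3)*z/2) + C3*airybi(2^(2/3)*5^(1/3)*z/2), z)


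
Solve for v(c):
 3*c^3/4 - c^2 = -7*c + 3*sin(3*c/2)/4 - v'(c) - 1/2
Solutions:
 v(c) = C1 - 3*c^4/16 + c^3/3 - 7*c^2/2 - c/2 - cos(3*c/2)/2


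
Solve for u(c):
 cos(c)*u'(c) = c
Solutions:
 u(c) = C1 + Integral(c/cos(c), c)


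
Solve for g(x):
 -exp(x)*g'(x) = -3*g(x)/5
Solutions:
 g(x) = C1*exp(-3*exp(-x)/5)


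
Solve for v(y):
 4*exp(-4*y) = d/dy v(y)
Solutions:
 v(y) = C1 - exp(-4*y)


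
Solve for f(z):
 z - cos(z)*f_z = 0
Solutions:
 f(z) = C1 + Integral(z/cos(z), z)


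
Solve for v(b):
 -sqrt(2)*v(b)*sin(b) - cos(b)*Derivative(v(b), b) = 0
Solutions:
 v(b) = C1*cos(b)^(sqrt(2))


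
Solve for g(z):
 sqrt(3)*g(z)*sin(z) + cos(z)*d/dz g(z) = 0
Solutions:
 g(z) = C1*cos(z)^(sqrt(3))


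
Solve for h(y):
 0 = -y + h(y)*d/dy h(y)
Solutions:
 h(y) = -sqrt(C1 + y^2)
 h(y) = sqrt(C1 + y^2)


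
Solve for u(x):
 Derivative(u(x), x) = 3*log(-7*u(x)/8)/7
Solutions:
 -7*Integral(1/(log(-_y) - 3*log(2) + log(7)), (_y, u(x)))/3 = C1 - x


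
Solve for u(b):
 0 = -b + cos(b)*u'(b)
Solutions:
 u(b) = C1 + Integral(b/cos(b), b)


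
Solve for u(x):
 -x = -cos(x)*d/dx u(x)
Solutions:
 u(x) = C1 + Integral(x/cos(x), x)


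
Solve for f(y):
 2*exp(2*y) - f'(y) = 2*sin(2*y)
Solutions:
 f(y) = C1 + exp(2*y) + cos(2*y)


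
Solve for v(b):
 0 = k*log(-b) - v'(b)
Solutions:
 v(b) = C1 + b*k*log(-b) - b*k


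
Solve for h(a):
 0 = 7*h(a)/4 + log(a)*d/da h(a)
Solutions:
 h(a) = C1*exp(-7*li(a)/4)


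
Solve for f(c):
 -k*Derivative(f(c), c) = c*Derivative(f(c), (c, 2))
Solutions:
 f(c) = C1 + c^(1 - re(k))*(C2*sin(log(c)*Abs(im(k))) + C3*cos(log(c)*im(k)))


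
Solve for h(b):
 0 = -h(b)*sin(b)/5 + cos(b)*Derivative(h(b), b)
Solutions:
 h(b) = C1/cos(b)^(1/5)


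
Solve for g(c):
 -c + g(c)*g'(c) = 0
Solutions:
 g(c) = -sqrt(C1 + c^2)
 g(c) = sqrt(C1 + c^2)


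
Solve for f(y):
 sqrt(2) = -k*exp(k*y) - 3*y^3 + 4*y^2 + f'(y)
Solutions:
 f(y) = C1 + 3*y^4/4 - 4*y^3/3 + sqrt(2)*y + exp(k*y)


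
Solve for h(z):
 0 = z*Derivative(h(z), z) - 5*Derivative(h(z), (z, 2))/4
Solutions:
 h(z) = C1 + C2*erfi(sqrt(10)*z/5)


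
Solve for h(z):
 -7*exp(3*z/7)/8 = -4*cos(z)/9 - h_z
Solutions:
 h(z) = C1 + 49*exp(3*z/7)/24 - 4*sin(z)/9


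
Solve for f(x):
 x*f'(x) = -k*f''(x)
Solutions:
 f(x) = C1 + C2*sqrt(k)*erf(sqrt(2)*x*sqrt(1/k)/2)


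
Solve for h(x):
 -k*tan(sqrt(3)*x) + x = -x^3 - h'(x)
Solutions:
 h(x) = C1 - sqrt(3)*k*log(cos(sqrt(3)*x))/3 - x^4/4 - x^2/2


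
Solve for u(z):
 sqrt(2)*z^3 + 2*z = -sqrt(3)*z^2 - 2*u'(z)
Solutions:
 u(z) = C1 - sqrt(2)*z^4/8 - sqrt(3)*z^3/6 - z^2/2


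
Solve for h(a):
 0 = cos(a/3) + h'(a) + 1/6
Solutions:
 h(a) = C1 - a/6 - 3*sin(a/3)


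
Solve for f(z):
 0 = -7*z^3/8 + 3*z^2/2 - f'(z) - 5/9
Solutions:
 f(z) = C1 - 7*z^4/32 + z^3/2 - 5*z/9


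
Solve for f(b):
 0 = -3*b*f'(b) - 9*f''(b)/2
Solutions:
 f(b) = C1 + C2*erf(sqrt(3)*b/3)


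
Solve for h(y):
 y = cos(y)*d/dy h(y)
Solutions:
 h(y) = C1 + Integral(y/cos(y), y)


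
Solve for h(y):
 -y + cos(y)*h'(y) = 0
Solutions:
 h(y) = C1 + Integral(y/cos(y), y)


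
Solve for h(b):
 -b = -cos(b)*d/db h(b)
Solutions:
 h(b) = C1 + Integral(b/cos(b), b)


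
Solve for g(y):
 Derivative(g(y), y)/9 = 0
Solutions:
 g(y) = C1


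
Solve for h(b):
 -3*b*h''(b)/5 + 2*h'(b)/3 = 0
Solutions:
 h(b) = C1 + C2*b^(19/9)


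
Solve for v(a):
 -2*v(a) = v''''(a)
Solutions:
 v(a) = (C1*sin(2^(3/4)*a/2) + C2*cos(2^(3/4)*a/2))*exp(-2^(3/4)*a/2) + (C3*sin(2^(3/4)*a/2) + C4*cos(2^(3/4)*a/2))*exp(2^(3/4)*a/2)


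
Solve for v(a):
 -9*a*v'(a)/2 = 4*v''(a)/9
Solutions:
 v(a) = C1 + C2*erf(9*a/4)


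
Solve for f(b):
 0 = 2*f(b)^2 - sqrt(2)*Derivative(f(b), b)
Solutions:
 f(b) = -1/(C1 + sqrt(2)*b)


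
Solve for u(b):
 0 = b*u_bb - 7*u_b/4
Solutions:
 u(b) = C1 + C2*b^(11/4)


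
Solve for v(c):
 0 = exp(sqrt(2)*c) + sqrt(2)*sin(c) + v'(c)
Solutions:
 v(c) = C1 - sqrt(2)*exp(sqrt(2)*c)/2 + sqrt(2)*cos(c)


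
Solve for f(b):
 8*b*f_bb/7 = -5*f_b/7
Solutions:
 f(b) = C1 + C2*b^(3/8)


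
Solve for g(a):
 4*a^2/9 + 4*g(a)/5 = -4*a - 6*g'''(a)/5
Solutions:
 g(a) = C3*exp(-2^(1/3)*3^(2/3)*a/3) - 5*a^2/9 - 5*a + (C1*sin(2^(1/3)*3^(1/6)*a/2) + C2*cos(2^(1/3)*3^(1/6)*a/2))*exp(2^(1/3)*3^(2/3)*a/6)


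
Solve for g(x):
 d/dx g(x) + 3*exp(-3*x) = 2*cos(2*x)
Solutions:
 g(x) = C1 + sin(2*x) + exp(-3*x)


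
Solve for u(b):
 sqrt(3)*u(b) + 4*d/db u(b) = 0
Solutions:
 u(b) = C1*exp(-sqrt(3)*b/4)


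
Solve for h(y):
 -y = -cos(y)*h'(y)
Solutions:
 h(y) = C1 + Integral(y/cos(y), y)


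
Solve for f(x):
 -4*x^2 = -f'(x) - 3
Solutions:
 f(x) = C1 + 4*x^3/3 - 3*x


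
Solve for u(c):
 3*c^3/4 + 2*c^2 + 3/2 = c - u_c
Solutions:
 u(c) = C1 - 3*c^4/16 - 2*c^3/3 + c^2/2 - 3*c/2


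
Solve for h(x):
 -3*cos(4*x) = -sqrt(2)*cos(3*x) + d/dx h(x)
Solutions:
 h(x) = C1 + sqrt(2)*sin(3*x)/3 - 3*sin(4*x)/4


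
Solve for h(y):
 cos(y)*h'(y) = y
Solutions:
 h(y) = C1 + Integral(y/cos(y), y)


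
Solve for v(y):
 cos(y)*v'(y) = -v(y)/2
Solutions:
 v(y) = C1*(sin(y) - 1)^(1/4)/(sin(y) + 1)^(1/4)


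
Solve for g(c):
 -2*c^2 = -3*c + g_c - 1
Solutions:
 g(c) = C1 - 2*c^3/3 + 3*c^2/2 + c


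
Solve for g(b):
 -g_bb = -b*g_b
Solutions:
 g(b) = C1 + C2*erfi(sqrt(2)*b/2)


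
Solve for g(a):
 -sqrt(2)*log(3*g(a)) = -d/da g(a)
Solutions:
 -sqrt(2)*Integral(1/(log(_y) + log(3)), (_y, g(a)))/2 = C1 - a


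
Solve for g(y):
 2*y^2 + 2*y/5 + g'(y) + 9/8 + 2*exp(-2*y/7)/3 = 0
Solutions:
 g(y) = C1 - 2*y^3/3 - y^2/5 - 9*y/8 + 7*exp(-2*y/7)/3


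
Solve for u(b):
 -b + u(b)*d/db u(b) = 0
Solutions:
 u(b) = -sqrt(C1 + b^2)
 u(b) = sqrt(C1 + b^2)


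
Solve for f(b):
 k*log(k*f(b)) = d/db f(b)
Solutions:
 li(k*f(b))/k = C1 + b*k


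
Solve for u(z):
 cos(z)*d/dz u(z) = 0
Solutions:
 u(z) = C1


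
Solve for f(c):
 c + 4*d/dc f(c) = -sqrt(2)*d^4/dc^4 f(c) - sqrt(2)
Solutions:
 f(c) = C1 + C4*exp(-sqrt(2)*c) - c^2/8 - sqrt(2)*c/4 + (C2*sin(sqrt(6)*c/2) + C3*cos(sqrt(6)*c/2))*exp(sqrt(2)*c/2)


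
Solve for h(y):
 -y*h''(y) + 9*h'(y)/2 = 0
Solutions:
 h(y) = C1 + C2*y^(11/2)


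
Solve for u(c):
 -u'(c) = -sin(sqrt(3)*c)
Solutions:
 u(c) = C1 - sqrt(3)*cos(sqrt(3)*c)/3


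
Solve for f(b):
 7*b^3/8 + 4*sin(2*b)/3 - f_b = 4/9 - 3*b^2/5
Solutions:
 f(b) = C1 + 7*b^4/32 + b^3/5 - 4*b/9 - 2*cos(2*b)/3


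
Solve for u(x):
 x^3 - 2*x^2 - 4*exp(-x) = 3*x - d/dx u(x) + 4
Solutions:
 u(x) = C1 - x^4/4 + 2*x^3/3 + 3*x^2/2 + 4*x - 4*exp(-x)


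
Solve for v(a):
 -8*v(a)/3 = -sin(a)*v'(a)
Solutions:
 v(a) = C1*(cos(a) - 1)^(4/3)/(cos(a) + 1)^(4/3)


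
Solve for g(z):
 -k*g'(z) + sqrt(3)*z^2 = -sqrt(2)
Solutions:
 g(z) = C1 + sqrt(3)*z^3/(3*k) + sqrt(2)*z/k


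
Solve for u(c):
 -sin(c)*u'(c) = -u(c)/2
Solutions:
 u(c) = C1*(cos(c) - 1)^(1/4)/(cos(c) + 1)^(1/4)


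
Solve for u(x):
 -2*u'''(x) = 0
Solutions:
 u(x) = C1 + C2*x + C3*x^2


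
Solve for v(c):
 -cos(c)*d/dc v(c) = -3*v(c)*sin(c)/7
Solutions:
 v(c) = C1/cos(c)^(3/7)


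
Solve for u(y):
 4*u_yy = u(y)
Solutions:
 u(y) = C1*exp(-y/2) + C2*exp(y/2)


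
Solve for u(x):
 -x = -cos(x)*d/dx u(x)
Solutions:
 u(x) = C1 + Integral(x/cos(x), x)


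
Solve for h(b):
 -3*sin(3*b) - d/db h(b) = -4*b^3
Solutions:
 h(b) = C1 + b^4 + cos(3*b)


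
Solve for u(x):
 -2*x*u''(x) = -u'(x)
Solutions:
 u(x) = C1 + C2*x^(3/2)


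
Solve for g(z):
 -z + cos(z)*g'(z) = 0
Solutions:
 g(z) = C1 + Integral(z/cos(z), z)


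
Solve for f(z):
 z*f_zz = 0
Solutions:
 f(z) = C1 + C2*z


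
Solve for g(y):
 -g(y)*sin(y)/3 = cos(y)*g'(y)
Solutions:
 g(y) = C1*cos(y)^(1/3)


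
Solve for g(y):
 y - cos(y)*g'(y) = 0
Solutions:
 g(y) = C1 + Integral(y/cos(y), y)


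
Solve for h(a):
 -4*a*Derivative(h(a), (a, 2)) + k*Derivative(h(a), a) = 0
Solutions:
 h(a) = C1 + a^(re(k)/4 + 1)*(C2*sin(log(a)*Abs(im(k))/4) + C3*cos(log(a)*im(k)/4))


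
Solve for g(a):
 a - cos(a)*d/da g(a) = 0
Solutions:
 g(a) = C1 + Integral(a/cos(a), a)


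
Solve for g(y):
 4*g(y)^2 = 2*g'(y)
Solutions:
 g(y) = -1/(C1 + 2*y)


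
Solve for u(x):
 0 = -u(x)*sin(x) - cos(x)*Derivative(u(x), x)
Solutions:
 u(x) = C1*cos(x)


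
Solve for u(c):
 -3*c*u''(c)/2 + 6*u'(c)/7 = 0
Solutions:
 u(c) = C1 + C2*c^(11/7)


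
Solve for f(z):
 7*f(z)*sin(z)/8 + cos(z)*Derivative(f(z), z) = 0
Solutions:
 f(z) = C1*cos(z)^(7/8)


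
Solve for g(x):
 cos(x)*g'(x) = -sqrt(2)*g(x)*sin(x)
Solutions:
 g(x) = C1*cos(x)^(sqrt(2))


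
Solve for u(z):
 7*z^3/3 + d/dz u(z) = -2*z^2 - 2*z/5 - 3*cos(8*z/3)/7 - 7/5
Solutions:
 u(z) = C1 - 7*z^4/12 - 2*z^3/3 - z^2/5 - 7*z/5 - 9*sin(8*z/3)/56


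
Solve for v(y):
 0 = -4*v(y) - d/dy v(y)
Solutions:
 v(y) = C1*exp(-4*y)


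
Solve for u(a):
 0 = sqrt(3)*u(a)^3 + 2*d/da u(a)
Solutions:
 u(a) = -sqrt(-1/(C1 - sqrt(3)*a))
 u(a) = sqrt(-1/(C1 - sqrt(3)*a))


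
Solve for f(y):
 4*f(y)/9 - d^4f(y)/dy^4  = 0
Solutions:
 f(y) = C1*exp(-sqrt(6)*y/3) + C2*exp(sqrt(6)*y/3) + C3*sin(sqrt(6)*y/3) + C4*cos(sqrt(6)*y/3)


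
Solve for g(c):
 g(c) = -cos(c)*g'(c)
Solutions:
 g(c) = C1*sqrt(sin(c) - 1)/sqrt(sin(c) + 1)


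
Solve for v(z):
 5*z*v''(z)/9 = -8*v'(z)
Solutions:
 v(z) = C1 + C2/z^(67/5)


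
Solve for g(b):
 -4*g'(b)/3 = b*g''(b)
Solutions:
 g(b) = C1 + C2/b^(1/3)


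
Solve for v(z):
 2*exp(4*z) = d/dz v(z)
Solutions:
 v(z) = C1 + exp(4*z)/2


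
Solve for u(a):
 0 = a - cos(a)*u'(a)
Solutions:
 u(a) = C1 + Integral(a/cos(a), a)


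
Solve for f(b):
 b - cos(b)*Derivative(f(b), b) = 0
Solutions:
 f(b) = C1 + Integral(b/cos(b), b)


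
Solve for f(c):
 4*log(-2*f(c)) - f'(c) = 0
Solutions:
 -Integral(1/(log(-_y) + log(2)), (_y, f(c)))/4 = C1 - c


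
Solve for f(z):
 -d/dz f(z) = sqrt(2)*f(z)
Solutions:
 f(z) = C1*exp(-sqrt(2)*z)


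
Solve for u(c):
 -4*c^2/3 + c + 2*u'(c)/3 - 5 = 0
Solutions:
 u(c) = C1 + 2*c^3/3 - 3*c^2/4 + 15*c/2


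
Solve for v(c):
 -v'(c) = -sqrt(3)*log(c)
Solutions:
 v(c) = C1 + sqrt(3)*c*log(c) - sqrt(3)*c


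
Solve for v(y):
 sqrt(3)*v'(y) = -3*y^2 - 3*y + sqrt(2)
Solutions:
 v(y) = C1 - sqrt(3)*y^3/3 - sqrt(3)*y^2/2 + sqrt(6)*y/3


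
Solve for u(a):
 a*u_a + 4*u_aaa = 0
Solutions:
 u(a) = C1 + Integral(C2*airyai(-2^(1/3)*a/2) + C3*airybi(-2^(1/3)*a/2), a)


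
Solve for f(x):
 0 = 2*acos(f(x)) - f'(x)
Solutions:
 Integral(1/acos(_y), (_y, f(x))) = C1 + 2*x


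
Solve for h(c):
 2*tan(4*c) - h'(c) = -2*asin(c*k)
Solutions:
 h(c) = C1 + 2*Piecewise((c*asin(c*k) + sqrt(-c^2*k^2 + 1)/k, Ne(k, 0)), (0, True)) - log(cos(4*c))/2


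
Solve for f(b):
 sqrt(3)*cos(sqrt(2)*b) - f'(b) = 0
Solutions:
 f(b) = C1 + sqrt(6)*sin(sqrt(2)*b)/2


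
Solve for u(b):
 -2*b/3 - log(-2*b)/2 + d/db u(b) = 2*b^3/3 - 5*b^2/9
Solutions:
 u(b) = C1 + b^4/6 - 5*b^3/27 + b^2/3 + b*log(-b)/2 + b*(-1 + log(2))/2


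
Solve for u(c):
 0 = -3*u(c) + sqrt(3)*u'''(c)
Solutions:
 u(c) = C3*exp(3^(1/6)*c) + (C1*sin(3^(2/3)*c/2) + C2*cos(3^(2/3)*c/2))*exp(-3^(1/6)*c/2)


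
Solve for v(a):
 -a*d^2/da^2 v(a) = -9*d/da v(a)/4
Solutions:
 v(a) = C1 + C2*a^(13/4)


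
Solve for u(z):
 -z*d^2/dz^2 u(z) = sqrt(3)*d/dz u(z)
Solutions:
 u(z) = C1 + C2*z^(1 - sqrt(3))


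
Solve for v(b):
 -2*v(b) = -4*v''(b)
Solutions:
 v(b) = C1*exp(-sqrt(2)*b/2) + C2*exp(sqrt(2)*b/2)


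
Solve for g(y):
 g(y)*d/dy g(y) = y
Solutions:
 g(y) = -sqrt(C1 + y^2)
 g(y) = sqrt(C1 + y^2)


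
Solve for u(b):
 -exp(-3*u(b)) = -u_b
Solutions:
 u(b) = log(C1 + 3*b)/3
 u(b) = log((-3^(1/3) - 3^(5/6)*I)*(C1 + b)^(1/3)/2)
 u(b) = log((-3^(1/3) + 3^(5/6)*I)*(C1 + b)^(1/3)/2)


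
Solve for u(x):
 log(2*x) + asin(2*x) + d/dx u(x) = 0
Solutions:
 u(x) = C1 - x*log(x) - x*asin(2*x) - x*log(2) + x - sqrt(1 - 4*x^2)/2


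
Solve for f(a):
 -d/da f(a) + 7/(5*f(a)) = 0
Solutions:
 f(a) = -sqrt(C1 + 70*a)/5
 f(a) = sqrt(C1 + 70*a)/5


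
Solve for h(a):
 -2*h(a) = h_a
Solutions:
 h(a) = C1*exp(-2*a)


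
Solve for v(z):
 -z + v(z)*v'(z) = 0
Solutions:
 v(z) = -sqrt(C1 + z^2)
 v(z) = sqrt(C1 + z^2)


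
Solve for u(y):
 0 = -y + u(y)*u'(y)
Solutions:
 u(y) = -sqrt(C1 + y^2)
 u(y) = sqrt(C1 + y^2)


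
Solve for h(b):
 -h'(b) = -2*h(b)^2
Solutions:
 h(b) = -1/(C1 + 2*b)


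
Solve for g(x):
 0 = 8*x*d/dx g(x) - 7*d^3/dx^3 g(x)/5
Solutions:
 g(x) = C1 + Integral(C2*airyai(2*5^(1/3)*7^(2/3)*x/7) + C3*airybi(2*5^(1/3)*7^(2/3)*x/7), x)


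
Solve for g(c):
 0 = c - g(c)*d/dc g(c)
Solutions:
 g(c) = -sqrt(C1 + c^2)
 g(c) = sqrt(C1 + c^2)


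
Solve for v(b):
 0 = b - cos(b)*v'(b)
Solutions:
 v(b) = C1 + Integral(b/cos(b), b)


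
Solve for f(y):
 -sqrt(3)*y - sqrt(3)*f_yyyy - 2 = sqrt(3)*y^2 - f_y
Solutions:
 f(y) = C1 + C4*exp(3^(5/6)*y/3) + sqrt(3)*y^3/3 + sqrt(3)*y^2/2 + 2*y + (C2*sin(3^(1/3)*y/2) + C3*cos(3^(1/3)*y/2))*exp(-3^(5/6)*y/6)


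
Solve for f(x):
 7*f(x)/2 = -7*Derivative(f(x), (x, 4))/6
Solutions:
 f(x) = (C1*sin(sqrt(2)*3^(1/4)*x/2) + C2*cos(sqrt(2)*3^(1/4)*x/2))*exp(-sqrt(2)*3^(1/4)*x/2) + (C3*sin(sqrt(2)*3^(1/4)*x/2) + C4*cos(sqrt(2)*3^(1/4)*x/2))*exp(sqrt(2)*3^(1/4)*x/2)


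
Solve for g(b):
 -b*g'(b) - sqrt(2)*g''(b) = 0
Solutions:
 g(b) = C1 + C2*erf(2^(1/4)*b/2)


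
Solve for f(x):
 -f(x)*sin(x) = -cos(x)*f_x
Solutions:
 f(x) = C1/cos(x)


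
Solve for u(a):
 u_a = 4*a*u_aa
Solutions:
 u(a) = C1 + C2*a^(5/4)


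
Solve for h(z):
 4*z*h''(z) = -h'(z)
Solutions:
 h(z) = C1 + C2*z^(3/4)


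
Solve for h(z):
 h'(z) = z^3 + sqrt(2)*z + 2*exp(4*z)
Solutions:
 h(z) = C1 + z^4/4 + sqrt(2)*z^2/2 + exp(4*z)/2


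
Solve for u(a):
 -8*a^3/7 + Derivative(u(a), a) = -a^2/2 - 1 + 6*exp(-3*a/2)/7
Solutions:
 u(a) = C1 + 2*a^4/7 - a^3/6 - a - 4*exp(-3*a/2)/7


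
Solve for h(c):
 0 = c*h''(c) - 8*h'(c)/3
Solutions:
 h(c) = C1 + C2*c^(11/3)


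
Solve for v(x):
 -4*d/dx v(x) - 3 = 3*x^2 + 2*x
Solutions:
 v(x) = C1 - x^3/4 - x^2/4 - 3*x/4


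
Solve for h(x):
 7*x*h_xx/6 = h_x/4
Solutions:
 h(x) = C1 + C2*x^(17/14)


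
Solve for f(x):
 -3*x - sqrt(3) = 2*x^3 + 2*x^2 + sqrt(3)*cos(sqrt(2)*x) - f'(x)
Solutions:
 f(x) = C1 + x^4/2 + 2*x^3/3 + 3*x^2/2 + sqrt(3)*x + sqrt(6)*sin(sqrt(2)*x)/2


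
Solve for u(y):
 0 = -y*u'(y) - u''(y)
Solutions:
 u(y) = C1 + C2*erf(sqrt(2)*y/2)


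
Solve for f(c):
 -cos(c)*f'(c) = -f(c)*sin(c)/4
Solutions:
 f(c) = C1/cos(c)^(1/4)


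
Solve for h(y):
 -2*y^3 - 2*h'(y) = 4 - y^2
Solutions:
 h(y) = C1 - y^4/4 + y^3/6 - 2*y


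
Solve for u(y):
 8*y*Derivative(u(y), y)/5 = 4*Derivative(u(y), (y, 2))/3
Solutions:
 u(y) = C1 + C2*erfi(sqrt(15)*y/5)


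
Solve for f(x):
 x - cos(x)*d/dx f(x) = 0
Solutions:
 f(x) = C1 + Integral(x/cos(x), x)


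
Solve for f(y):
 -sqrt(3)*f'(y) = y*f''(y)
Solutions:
 f(y) = C1 + C2*y^(1 - sqrt(3))


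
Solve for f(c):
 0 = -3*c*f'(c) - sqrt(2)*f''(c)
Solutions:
 f(c) = C1 + C2*erf(2^(1/4)*sqrt(3)*c/2)


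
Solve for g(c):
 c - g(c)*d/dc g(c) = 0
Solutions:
 g(c) = -sqrt(C1 + c^2)
 g(c) = sqrt(C1 + c^2)


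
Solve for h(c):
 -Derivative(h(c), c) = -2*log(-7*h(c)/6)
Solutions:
 -Integral(1/(log(-_y) - log(6) + log(7)), (_y, h(c)))/2 = C1 - c


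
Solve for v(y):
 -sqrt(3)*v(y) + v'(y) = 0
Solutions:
 v(y) = C1*exp(sqrt(3)*y)


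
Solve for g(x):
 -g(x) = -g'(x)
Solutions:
 g(x) = C1*exp(x)


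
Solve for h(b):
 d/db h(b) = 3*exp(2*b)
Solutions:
 h(b) = C1 + 3*exp(2*b)/2


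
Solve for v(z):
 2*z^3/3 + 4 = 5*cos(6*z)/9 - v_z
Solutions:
 v(z) = C1 - z^4/6 - 4*z + 5*sin(6*z)/54


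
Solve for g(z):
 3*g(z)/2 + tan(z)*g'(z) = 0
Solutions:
 g(z) = C1/sin(z)^(3/2)


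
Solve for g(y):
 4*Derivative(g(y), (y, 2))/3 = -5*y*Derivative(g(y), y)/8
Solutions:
 g(y) = C1 + C2*erf(sqrt(15)*y/8)


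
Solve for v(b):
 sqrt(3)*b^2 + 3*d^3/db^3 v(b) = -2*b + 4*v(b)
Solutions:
 v(b) = C3*exp(6^(2/3)*b/3) + sqrt(3)*b^2/4 + b/2 + (C1*sin(2^(2/3)*3^(1/6)*b/2) + C2*cos(2^(2/3)*3^(1/6)*b/2))*exp(-6^(2/3)*b/6)


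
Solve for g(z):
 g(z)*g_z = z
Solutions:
 g(z) = -sqrt(C1 + z^2)
 g(z) = sqrt(C1 + z^2)


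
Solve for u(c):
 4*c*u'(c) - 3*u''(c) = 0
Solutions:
 u(c) = C1 + C2*erfi(sqrt(6)*c/3)


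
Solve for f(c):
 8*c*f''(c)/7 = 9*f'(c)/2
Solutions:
 f(c) = C1 + C2*c^(79/16)


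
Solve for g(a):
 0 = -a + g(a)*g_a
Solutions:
 g(a) = -sqrt(C1 + a^2)
 g(a) = sqrt(C1 + a^2)


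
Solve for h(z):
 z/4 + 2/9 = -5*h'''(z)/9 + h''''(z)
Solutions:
 h(z) = C1 + C2*z + C3*z^2 + C4*exp(5*z/9) - 3*z^4/160 - 121*z^3/600


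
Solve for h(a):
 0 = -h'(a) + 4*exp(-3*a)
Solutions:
 h(a) = C1 - 4*exp(-3*a)/3


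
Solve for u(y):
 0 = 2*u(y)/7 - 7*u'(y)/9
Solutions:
 u(y) = C1*exp(18*y/49)


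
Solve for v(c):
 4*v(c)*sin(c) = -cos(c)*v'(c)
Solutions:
 v(c) = C1*cos(c)^4


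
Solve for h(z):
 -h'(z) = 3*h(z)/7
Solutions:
 h(z) = C1*exp(-3*z/7)


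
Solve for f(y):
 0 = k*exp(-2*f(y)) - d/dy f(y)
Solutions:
 f(y) = log(-sqrt(C1 + 2*k*y))
 f(y) = log(C1 + 2*k*y)/2


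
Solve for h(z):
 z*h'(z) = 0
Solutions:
 h(z) = C1


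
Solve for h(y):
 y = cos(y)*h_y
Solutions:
 h(y) = C1 + Integral(y/cos(y), y)


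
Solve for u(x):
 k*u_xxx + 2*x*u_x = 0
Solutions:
 u(x) = C1 + Integral(C2*airyai(2^(1/3)*x*(-1/k)^(1/3)) + C3*airybi(2^(1/3)*x*(-1/k)^(1/3)), x)


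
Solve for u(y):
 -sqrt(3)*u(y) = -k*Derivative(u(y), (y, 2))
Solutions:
 u(y) = C1*exp(-3^(1/4)*y*sqrt(1/k)) + C2*exp(3^(1/4)*y*sqrt(1/k))


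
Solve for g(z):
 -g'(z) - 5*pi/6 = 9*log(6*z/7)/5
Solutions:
 g(z) = C1 - 9*z*log(z)/5 - 9*z*log(6)/5 - 5*pi*z/6 + 9*z/5 + 9*z*log(7)/5


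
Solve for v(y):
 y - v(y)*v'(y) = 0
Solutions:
 v(y) = -sqrt(C1 + y^2)
 v(y) = sqrt(C1 + y^2)


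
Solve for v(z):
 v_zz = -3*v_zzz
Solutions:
 v(z) = C1 + C2*z + C3*exp(-z/3)


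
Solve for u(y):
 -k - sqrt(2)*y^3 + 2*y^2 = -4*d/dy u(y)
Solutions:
 u(y) = C1 + k*y/4 + sqrt(2)*y^4/16 - y^3/6


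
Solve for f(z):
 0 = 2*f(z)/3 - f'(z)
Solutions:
 f(z) = C1*exp(2*z/3)


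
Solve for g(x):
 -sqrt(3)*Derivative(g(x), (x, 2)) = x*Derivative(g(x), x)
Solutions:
 g(x) = C1 + C2*erf(sqrt(2)*3^(3/4)*x/6)


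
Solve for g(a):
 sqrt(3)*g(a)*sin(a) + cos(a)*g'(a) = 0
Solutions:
 g(a) = C1*cos(a)^(sqrt(3))


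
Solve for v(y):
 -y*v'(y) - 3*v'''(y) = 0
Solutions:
 v(y) = C1 + Integral(C2*airyai(-3^(2/3)*y/3) + C3*airybi(-3^(2/3)*y/3), y)


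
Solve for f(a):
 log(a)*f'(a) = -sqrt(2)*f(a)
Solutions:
 f(a) = C1*exp(-sqrt(2)*li(a))


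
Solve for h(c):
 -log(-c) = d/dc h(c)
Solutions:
 h(c) = C1 - c*log(-c) + c


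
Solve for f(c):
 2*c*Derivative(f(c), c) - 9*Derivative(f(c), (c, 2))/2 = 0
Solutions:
 f(c) = C1 + C2*erfi(sqrt(2)*c/3)


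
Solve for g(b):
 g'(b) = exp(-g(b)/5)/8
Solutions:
 g(b) = 5*log(C1 + b/40)


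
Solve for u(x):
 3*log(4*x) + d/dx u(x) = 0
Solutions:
 u(x) = C1 - 3*x*log(x) - x*log(64) + 3*x


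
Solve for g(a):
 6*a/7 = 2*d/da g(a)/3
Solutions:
 g(a) = C1 + 9*a^2/14


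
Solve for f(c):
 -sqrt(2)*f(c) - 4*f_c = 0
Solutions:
 f(c) = C1*exp(-sqrt(2)*c/4)


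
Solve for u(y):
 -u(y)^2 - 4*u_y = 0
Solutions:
 u(y) = 4/(C1 + y)


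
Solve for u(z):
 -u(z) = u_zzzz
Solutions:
 u(z) = (C1*sin(sqrt(2)*z/2) + C2*cos(sqrt(2)*z/2))*exp(-sqrt(2)*z/2) + (C3*sin(sqrt(2)*z/2) + C4*cos(sqrt(2)*z/2))*exp(sqrt(2)*z/2)


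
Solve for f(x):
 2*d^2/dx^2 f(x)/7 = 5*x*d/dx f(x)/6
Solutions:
 f(x) = C1 + C2*erfi(sqrt(210)*x/12)


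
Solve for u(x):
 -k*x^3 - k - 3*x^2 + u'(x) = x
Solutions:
 u(x) = C1 + k*x^4/4 + k*x + x^3 + x^2/2


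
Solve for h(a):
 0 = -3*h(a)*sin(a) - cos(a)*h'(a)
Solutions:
 h(a) = C1*cos(a)^3


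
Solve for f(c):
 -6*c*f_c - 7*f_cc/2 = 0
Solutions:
 f(c) = C1 + C2*erf(sqrt(42)*c/7)


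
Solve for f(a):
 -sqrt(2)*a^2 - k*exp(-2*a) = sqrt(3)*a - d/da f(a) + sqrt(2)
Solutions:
 f(a) = C1 + sqrt(2)*a^3/3 + sqrt(3)*a^2/2 + sqrt(2)*a - k*exp(-2*a)/2


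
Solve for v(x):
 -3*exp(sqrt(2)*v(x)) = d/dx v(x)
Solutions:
 v(x) = sqrt(2)*(2*log(1/(C1 + 3*x)) - log(2))/4


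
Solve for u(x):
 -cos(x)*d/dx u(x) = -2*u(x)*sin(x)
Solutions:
 u(x) = C1/cos(x)^2


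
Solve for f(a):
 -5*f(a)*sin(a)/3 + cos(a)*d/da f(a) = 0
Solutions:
 f(a) = C1/cos(a)^(5/3)


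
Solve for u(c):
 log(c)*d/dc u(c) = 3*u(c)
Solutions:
 u(c) = C1*exp(3*li(c))


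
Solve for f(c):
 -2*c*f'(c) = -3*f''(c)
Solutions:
 f(c) = C1 + C2*erfi(sqrt(3)*c/3)


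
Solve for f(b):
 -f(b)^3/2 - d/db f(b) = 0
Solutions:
 f(b) = -sqrt(-1/(C1 - b))
 f(b) = sqrt(-1/(C1 - b))


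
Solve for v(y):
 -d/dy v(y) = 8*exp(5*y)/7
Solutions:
 v(y) = C1 - 8*exp(5*y)/35


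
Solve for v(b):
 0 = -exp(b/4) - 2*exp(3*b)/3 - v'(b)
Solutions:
 v(b) = C1 - 4*exp(b/4) - 2*exp(3*b)/9


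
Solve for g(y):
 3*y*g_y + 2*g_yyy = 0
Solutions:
 g(y) = C1 + Integral(C2*airyai(-2^(2/3)*3^(1/3)*y/2) + C3*airybi(-2^(2/3)*3^(1/3)*y/2), y)


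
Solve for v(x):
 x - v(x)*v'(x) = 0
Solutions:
 v(x) = -sqrt(C1 + x^2)
 v(x) = sqrt(C1 + x^2)


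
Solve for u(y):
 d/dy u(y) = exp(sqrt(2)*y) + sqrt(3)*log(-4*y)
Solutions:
 u(y) = C1 + sqrt(3)*y*log(-y) + sqrt(3)*y*(-1 + 2*log(2)) + sqrt(2)*exp(sqrt(2)*y)/2


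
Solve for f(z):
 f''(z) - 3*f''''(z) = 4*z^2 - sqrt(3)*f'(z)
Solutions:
 f(z) = C1 + C2*exp(-2^(1/3)*3^(1/6)*z*(6/(sqrt(717) + 27)^(1/3) + 2^(1/3)*3^(2/3)*(sqrt(717) + 27)^(1/3))/36)*sin(z*(-12^(1/3)*(sqrt(717) + 27)^(1/3) + 2*18^(1/3)/(sqrt(717) + 27)^(1/3))/12) + C3*exp(-2^(1/3)*3^(1/6)*z*(6/(sqrt(717) + 27)^(1/3) + 2^(1/3)*3^(2/3)*(sqrt(717) + 27)^(1/3))/36)*cos(z*(-12^(1/3)*(sqrt(717) + 27)^(1/3) + 2*18^(1/3)/(sqrt(717) + 27)^(1/3))/12) + C4*exp(2^(1/3)*3^(1/6)*z*(6/(sqrt(717) + 27)^(1/3) + 2^(1/3)*3^(2/3)*(sqrt(717) + 27)^(1/3))/18) + 4*sqrt(3)*z^3/9 - 4*z^2/3 + 8*sqrt(3)*z/9


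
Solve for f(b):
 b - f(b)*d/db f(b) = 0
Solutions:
 f(b) = -sqrt(C1 + b^2)
 f(b) = sqrt(C1 + b^2)


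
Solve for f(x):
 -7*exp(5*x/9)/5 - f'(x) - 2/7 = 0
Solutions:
 f(x) = C1 - 2*x/7 - 63*exp(5*x/9)/25


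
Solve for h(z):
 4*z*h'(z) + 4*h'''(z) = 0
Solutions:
 h(z) = C1 + Integral(C2*airyai(-z) + C3*airybi(-z), z)


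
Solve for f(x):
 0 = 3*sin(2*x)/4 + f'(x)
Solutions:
 f(x) = C1 + 3*cos(2*x)/8


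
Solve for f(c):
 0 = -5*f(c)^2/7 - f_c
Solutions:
 f(c) = 7/(C1 + 5*c)


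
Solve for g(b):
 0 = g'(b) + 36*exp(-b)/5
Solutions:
 g(b) = C1 + 36*exp(-b)/5


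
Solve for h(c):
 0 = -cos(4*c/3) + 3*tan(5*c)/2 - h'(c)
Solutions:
 h(c) = C1 - 3*log(cos(5*c))/10 - 3*sin(4*c/3)/4


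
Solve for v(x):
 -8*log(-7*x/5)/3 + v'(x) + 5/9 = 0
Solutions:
 v(x) = C1 + 8*x*log(-x)/3 + x*(-24*log(5) - 29 + 24*log(7))/9


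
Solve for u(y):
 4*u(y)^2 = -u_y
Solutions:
 u(y) = 1/(C1 + 4*y)


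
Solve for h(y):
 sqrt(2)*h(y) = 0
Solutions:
 h(y) = 0


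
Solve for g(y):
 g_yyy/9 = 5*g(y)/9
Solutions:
 g(y) = C3*exp(5^(1/3)*y) + (C1*sin(sqrt(3)*5^(1/3)*y/2) + C2*cos(sqrt(3)*5^(1/3)*y/2))*exp(-5^(1/3)*y/2)


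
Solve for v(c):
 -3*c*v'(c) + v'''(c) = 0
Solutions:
 v(c) = C1 + Integral(C2*airyai(3^(1/3)*c) + C3*airybi(3^(1/3)*c), c)


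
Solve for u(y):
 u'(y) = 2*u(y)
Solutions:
 u(y) = C1*exp(2*y)


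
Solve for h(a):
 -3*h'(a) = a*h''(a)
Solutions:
 h(a) = C1 + C2/a^2


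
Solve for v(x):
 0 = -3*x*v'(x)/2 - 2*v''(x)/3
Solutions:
 v(x) = C1 + C2*erf(3*sqrt(2)*x/4)


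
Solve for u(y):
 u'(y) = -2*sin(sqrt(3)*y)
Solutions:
 u(y) = C1 + 2*sqrt(3)*cos(sqrt(3)*y)/3


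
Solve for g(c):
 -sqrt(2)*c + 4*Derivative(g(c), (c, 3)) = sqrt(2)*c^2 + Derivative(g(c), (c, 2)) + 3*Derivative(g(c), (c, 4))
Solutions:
 g(c) = C1 + C2*c + C3*exp(c/3) + C4*exp(c) - sqrt(2)*c^4/12 - 3*sqrt(2)*c^3/2 - 15*sqrt(2)*c^2


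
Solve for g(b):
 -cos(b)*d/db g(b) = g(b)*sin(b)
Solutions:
 g(b) = C1*cos(b)


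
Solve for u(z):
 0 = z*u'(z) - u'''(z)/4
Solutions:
 u(z) = C1 + Integral(C2*airyai(2^(2/3)*z) + C3*airybi(2^(2/3)*z), z)


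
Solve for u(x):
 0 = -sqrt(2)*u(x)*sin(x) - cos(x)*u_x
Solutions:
 u(x) = C1*cos(x)^(sqrt(2))


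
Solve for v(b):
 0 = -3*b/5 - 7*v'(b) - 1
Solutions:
 v(b) = C1 - 3*b^2/70 - b/7


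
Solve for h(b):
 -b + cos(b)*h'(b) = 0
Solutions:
 h(b) = C1 + Integral(b/cos(b), b)


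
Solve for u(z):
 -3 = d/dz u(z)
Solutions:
 u(z) = C1 - 3*z


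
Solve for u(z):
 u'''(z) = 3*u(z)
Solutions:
 u(z) = C3*exp(3^(1/3)*z) + (C1*sin(3^(5/6)*z/2) + C2*cos(3^(5/6)*z/2))*exp(-3^(1/3)*z/2)


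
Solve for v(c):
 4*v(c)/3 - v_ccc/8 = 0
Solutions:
 v(c) = C3*exp(2*6^(2/3)*c/3) + (C1*sin(2^(2/3)*3^(1/6)*c) + C2*cos(2^(2/3)*3^(1/6)*c))*exp(-6^(2/3)*c/3)


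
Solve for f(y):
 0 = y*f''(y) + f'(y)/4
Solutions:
 f(y) = C1 + C2*y^(3/4)


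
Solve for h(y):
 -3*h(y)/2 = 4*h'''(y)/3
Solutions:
 h(y) = C3*exp(-3^(2/3)*y/2) + (C1*sin(3*3^(1/6)*y/4) + C2*cos(3*3^(1/6)*y/4))*exp(3^(2/3)*y/4)


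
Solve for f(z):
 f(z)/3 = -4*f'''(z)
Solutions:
 f(z) = C3*exp(z*(-18^(1/3) + 3*2^(1/3)*3^(2/3))/24)*sin(2^(1/3)*3^(1/6)*z/4) + C4*exp(z*(-18^(1/3) + 3*2^(1/3)*3^(2/3))/24)*cos(2^(1/3)*3^(1/6)*z/4) + C5*exp(-z*(18^(1/3) + 3*2^(1/3)*3^(2/3))/24) + (C1*sin(2^(1/3)*3^(1/6)*z/4) + C2*cos(2^(1/3)*3^(1/6)*z/4))*exp(18^(1/3)*z/12)


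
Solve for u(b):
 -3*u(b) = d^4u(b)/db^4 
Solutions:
 u(b) = (C1*sin(sqrt(2)*3^(1/4)*b/2) + C2*cos(sqrt(2)*3^(1/4)*b/2))*exp(-sqrt(2)*3^(1/4)*b/2) + (C3*sin(sqrt(2)*3^(1/4)*b/2) + C4*cos(sqrt(2)*3^(1/4)*b/2))*exp(sqrt(2)*3^(1/4)*b/2)


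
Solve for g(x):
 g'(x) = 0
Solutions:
 g(x) = C1


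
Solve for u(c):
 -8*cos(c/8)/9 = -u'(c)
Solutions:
 u(c) = C1 + 64*sin(c/8)/9


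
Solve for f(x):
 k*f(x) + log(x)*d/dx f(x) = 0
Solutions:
 f(x) = C1*exp(-k*li(x))


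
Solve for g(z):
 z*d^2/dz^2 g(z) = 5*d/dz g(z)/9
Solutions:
 g(z) = C1 + C2*z^(14/9)


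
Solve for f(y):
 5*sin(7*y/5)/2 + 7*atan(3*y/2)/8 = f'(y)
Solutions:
 f(y) = C1 + 7*y*atan(3*y/2)/8 - 7*log(9*y^2 + 4)/24 - 25*cos(7*y/5)/14


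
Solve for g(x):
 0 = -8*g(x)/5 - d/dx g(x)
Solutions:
 g(x) = C1*exp(-8*x/5)


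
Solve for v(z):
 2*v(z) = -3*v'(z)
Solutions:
 v(z) = C1*exp(-2*z/3)


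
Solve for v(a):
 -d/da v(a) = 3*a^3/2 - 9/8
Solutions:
 v(a) = C1 - 3*a^4/8 + 9*a/8


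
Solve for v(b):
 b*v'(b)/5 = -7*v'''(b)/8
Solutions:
 v(b) = C1 + Integral(C2*airyai(-2*35^(2/3)*b/35) + C3*airybi(-2*35^(2/3)*b/35), b)


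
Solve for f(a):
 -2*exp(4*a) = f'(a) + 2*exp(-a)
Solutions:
 f(a) = C1 - exp(4*a)/2 + 2*exp(-a)


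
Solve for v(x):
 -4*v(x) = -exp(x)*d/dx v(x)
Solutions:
 v(x) = C1*exp(-4*exp(-x))


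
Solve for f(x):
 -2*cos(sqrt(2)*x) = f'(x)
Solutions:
 f(x) = C1 - sqrt(2)*sin(sqrt(2)*x)


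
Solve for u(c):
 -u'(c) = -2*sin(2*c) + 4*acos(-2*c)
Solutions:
 u(c) = C1 - 4*c*acos(-2*c) - 2*sqrt(1 - 4*c^2) - cos(2*c)


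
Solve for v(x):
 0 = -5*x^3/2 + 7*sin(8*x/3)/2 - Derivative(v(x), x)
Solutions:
 v(x) = C1 - 5*x^4/8 - 21*cos(8*x/3)/16


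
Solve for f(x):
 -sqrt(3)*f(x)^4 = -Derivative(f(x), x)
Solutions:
 f(x) = (-1/(C1 + 3*sqrt(3)*x))^(1/3)
 f(x) = (-1/(C1 + sqrt(3)*x))^(1/3)*(-3^(2/3) - 3*3^(1/6)*I)/6
 f(x) = (-1/(C1 + sqrt(3)*x))^(1/3)*(-3^(2/3) + 3*3^(1/6)*I)/6


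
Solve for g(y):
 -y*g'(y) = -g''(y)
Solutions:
 g(y) = C1 + C2*erfi(sqrt(2)*y/2)


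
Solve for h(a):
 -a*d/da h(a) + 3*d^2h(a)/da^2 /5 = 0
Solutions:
 h(a) = C1 + C2*erfi(sqrt(30)*a/6)


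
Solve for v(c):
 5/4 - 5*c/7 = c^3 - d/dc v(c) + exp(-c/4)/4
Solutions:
 v(c) = C1 + c^4/4 + 5*c^2/14 - 5*c/4 - 1/exp(c)^(1/4)


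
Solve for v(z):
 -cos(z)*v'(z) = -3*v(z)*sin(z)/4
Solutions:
 v(z) = C1/cos(z)^(3/4)


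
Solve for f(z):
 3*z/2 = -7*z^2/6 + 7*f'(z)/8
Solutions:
 f(z) = C1 + 4*z^3/9 + 6*z^2/7


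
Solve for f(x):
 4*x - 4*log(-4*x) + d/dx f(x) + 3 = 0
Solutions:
 f(x) = C1 - 2*x^2 + 4*x*log(-x) + x*(-7 + 8*log(2))


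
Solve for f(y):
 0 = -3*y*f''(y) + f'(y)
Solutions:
 f(y) = C1 + C2*y^(4/3)


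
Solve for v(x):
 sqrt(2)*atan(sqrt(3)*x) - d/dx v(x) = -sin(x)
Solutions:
 v(x) = C1 + sqrt(2)*(x*atan(sqrt(3)*x) - sqrt(3)*log(3*x^2 + 1)/6) - cos(x)


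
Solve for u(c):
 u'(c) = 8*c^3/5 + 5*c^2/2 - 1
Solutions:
 u(c) = C1 + 2*c^4/5 + 5*c^3/6 - c


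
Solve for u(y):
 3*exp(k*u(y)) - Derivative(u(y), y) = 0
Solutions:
 u(y) = Piecewise((log(-1/(C1*k + 3*k*y))/k, Ne(k, 0)), (nan, True))
 u(y) = Piecewise((C1 + 3*y, Eq(k, 0)), (nan, True))


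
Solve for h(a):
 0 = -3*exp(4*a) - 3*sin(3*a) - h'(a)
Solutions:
 h(a) = C1 - 3*exp(4*a)/4 + cos(3*a)
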